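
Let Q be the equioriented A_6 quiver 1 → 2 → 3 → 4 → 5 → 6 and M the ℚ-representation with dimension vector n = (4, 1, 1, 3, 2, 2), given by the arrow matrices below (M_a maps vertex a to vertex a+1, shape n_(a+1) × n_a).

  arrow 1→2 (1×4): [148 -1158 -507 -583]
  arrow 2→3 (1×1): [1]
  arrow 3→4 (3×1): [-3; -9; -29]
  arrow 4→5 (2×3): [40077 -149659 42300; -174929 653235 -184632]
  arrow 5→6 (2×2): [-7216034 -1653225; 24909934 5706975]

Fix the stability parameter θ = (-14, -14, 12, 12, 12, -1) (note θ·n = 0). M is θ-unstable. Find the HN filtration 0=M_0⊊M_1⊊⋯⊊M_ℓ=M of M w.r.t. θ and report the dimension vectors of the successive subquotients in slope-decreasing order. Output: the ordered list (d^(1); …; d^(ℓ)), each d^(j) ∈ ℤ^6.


Via rank(M_{q-1}∘⋯∘M_p): M ≅ I[1,1]^3, I[1,4], I[4,5], I[4,6], I[6,6].
μ_θ-semistable layers: μ^(1)=12; μ^(2)=23/3; μ^(3)=-1; μ^(4)=-14

((0, 0, 1, 2, 1, 0); (0, 0, 0, 1, 1, 1); (0, 0, 0, 0, 0, 1); (4, 1, 0, 0, 0, 0))


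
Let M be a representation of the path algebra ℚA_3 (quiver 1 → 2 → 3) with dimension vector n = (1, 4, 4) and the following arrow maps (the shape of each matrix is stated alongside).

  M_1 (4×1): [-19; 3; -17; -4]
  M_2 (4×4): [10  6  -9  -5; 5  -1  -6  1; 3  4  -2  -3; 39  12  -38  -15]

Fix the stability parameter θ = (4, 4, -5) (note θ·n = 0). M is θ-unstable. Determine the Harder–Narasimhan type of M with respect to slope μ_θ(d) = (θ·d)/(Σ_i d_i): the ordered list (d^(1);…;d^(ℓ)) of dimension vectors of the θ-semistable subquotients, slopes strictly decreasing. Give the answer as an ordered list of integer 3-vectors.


Via rank(M_{q-1}∘⋯∘M_p): M ≅ I[1,3], I[2,3]^3.
μ_θ-semistable layers: μ^(1)=1; μ^(2)=-1/2

((1, 1, 1); (0, 3, 3))


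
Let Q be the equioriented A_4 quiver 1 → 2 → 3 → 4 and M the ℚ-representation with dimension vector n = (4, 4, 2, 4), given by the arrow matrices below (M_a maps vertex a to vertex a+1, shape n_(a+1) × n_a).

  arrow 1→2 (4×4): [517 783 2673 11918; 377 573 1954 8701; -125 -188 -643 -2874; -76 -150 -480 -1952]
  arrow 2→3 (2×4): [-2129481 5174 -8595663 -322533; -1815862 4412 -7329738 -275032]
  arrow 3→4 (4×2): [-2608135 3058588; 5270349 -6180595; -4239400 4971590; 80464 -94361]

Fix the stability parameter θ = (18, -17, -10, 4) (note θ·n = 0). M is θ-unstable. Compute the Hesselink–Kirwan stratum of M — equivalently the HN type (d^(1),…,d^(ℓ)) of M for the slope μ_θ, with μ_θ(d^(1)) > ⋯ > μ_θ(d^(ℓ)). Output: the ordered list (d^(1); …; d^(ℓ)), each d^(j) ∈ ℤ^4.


Interval decomposition of M: I[1,1], I[1,2]^2, I[1,4], I[2,4], I[4,4]^2.
HN type (ℓ=6): μ^(1)=18; μ^(2)=4; μ^(3)=1/2; μ^(4)=-3; μ^(5)=-10; μ^(6)=-17

((1, 0, 0, 0); (0, 0, 0, 4); (2, 2, 0, 0); (1, 1, 1, 0); (0, 0, 1, 0); (0, 1, 0, 0))


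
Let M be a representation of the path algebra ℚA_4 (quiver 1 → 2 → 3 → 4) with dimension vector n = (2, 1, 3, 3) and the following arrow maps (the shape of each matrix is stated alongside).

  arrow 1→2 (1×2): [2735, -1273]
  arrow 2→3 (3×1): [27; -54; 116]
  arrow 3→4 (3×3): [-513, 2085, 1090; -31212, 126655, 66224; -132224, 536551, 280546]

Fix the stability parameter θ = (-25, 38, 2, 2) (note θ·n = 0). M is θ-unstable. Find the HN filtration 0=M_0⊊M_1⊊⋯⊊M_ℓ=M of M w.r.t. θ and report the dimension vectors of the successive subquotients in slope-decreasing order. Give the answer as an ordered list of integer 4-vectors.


Barcode: M ≅ I[1,1], I[1,4], I[3,4]^2. HN layers by μ_θ (3 steps, strictly decreasing):
  μ^(1)=14; μ^(2)=2; μ^(3)=-25

((0, 1, 1, 1); (0, 0, 2, 2); (2, 0, 0, 0))


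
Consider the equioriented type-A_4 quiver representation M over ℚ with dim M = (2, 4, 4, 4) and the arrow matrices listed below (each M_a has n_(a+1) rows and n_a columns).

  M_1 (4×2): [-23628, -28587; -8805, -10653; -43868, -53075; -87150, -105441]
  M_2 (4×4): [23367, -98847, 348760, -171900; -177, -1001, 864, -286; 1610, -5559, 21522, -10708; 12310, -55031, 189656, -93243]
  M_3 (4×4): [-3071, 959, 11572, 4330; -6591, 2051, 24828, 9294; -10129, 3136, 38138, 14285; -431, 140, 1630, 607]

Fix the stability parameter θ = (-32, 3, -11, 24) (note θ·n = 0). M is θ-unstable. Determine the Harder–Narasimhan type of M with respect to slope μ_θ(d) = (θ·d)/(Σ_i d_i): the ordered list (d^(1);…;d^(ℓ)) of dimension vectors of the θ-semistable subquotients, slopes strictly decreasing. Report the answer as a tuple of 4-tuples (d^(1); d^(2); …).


Barcode: M ≅ I[1,3]^2, I[2,2], I[2,4], I[3,4], I[4,4]^2. HN layers by μ_θ (5 steps, strictly decreasing):
  μ^(1)=24; μ^(2)=3; μ^(3)=-4; μ^(4)=-11; μ^(5)=-32

((0, 0, 0, 4); (0, 1, 0, 0); (0, 3, 3, 0); (0, 0, 1, 0); (2, 0, 0, 0))


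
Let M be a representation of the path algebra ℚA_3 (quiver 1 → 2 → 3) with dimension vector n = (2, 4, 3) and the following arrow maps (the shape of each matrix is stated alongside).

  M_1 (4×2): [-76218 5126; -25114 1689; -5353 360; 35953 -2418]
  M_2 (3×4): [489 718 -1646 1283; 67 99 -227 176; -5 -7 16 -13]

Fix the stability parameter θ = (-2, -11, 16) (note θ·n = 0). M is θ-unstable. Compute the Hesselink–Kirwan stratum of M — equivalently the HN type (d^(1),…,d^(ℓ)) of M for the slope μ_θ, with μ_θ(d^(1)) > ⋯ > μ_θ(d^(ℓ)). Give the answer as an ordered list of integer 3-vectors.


Barcode: M ≅ I[1,3]^2, I[2,2], I[2,3]. HN layers by μ_θ (3 steps, strictly decreasing):
  μ^(1)=16; μ^(2)=-13/2; μ^(3)=-11

((0, 0, 3); (2, 2, 0); (0, 2, 0))


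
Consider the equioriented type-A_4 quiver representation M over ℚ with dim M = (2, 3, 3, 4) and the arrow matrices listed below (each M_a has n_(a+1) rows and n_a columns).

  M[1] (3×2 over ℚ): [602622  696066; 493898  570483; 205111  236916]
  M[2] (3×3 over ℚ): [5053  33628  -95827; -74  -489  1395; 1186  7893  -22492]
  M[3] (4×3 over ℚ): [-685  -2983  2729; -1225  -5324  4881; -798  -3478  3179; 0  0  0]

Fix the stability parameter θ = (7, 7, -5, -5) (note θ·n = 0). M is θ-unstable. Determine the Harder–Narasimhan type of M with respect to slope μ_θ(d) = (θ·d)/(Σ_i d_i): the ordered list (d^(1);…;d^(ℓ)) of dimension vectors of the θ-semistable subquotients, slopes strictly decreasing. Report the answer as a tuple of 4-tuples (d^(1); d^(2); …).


Via rank(M_{q-1}∘⋯∘M_p): M ≅ I[1,4]^2, I[2,4], I[4,4].
μ_θ-semistable layers: μ^(1)=1; μ^(2)=-1; μ^(3)=-5

((2, 2, 2, 2); (0, 1, 1, 1); (0, 0, 0, 1))


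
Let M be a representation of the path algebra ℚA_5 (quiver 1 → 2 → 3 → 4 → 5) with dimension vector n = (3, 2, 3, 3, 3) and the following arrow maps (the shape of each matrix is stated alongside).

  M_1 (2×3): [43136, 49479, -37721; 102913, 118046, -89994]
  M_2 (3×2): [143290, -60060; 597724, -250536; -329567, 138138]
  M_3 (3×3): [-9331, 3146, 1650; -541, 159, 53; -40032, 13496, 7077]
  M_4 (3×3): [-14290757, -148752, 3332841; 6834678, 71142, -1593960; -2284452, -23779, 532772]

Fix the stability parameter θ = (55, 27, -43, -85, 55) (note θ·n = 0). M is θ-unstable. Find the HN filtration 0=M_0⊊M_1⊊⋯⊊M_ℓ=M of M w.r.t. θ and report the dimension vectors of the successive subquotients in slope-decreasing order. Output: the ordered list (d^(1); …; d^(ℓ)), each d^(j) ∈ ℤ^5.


Interval decomposition of M: I[1,1], I[1,2], I[1,5], I[3,5]^2.
HN type (ℓ=4): μ^(1)=55; μ^(2)=41; μ^(3)=-23/2; μ^(4)=-64

((1, 0, 0, 0, 3); (1, 1, 0, 0, 0); (1, 1, 1, 1, 0); (0, 0, 2, 2, 0))


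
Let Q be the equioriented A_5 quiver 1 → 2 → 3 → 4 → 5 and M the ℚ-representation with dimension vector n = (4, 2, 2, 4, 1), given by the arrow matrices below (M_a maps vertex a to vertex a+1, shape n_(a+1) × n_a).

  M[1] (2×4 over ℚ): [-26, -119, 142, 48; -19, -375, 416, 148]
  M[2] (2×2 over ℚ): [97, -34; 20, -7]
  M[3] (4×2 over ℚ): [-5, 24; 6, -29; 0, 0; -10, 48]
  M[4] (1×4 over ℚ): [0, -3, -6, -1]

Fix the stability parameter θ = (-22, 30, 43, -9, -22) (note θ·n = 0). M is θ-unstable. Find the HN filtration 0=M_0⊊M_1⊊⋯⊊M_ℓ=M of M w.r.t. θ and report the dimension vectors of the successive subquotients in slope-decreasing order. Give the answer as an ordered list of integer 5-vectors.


Barcode: M ≅ I[1,1]^2, I[1,4], I[1,5], I[4,4]^2. HN layers by μ_θ (4 steps, strictly decreasing):
  μ^(1)=64/3; μ^(2)=21/2; μ^(3)=-9; μ^(4)=-22

((0, 1, 1, 1, 0); (0, 1, 1, 1, 1); (0, 0, 0, 2, 0); (4, 0, 0, 0, 0))


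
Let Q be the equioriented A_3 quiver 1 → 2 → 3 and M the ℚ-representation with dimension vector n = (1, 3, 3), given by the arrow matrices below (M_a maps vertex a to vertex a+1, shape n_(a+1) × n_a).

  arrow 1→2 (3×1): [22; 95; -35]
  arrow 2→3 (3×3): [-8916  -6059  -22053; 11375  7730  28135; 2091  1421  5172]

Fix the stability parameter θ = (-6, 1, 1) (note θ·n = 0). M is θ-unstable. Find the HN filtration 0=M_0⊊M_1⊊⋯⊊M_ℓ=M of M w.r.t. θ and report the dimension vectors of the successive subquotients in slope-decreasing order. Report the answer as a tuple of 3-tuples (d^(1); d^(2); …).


Via rank(M_{q-1}∘⋯∘M_p): M ≅ I[1,3], I[2,2], I[2,3], I[3,3].
μ_θ-semistable layers: μ^(1)=1; μ^(2)=-6

((0, 3, 3); (1, 0, 0))


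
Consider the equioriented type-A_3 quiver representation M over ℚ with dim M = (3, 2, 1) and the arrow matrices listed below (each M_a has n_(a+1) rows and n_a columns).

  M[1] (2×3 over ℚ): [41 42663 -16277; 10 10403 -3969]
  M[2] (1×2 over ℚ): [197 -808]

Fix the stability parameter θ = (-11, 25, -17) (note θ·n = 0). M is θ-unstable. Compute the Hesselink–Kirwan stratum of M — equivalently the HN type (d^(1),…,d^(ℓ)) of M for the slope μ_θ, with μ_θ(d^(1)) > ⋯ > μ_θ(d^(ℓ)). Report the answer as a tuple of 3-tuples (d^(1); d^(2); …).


Via rank(M_{q-1}∘⋯∘M_p): M ≅ I[1,1], I[1,2], I[1,3].
μ_θ-semistable layers: μ^(1)=25; μ^(2)=4; μ^(3)=-11

((0, 1, 0); (0, 1, 1); (3, 0, 0))


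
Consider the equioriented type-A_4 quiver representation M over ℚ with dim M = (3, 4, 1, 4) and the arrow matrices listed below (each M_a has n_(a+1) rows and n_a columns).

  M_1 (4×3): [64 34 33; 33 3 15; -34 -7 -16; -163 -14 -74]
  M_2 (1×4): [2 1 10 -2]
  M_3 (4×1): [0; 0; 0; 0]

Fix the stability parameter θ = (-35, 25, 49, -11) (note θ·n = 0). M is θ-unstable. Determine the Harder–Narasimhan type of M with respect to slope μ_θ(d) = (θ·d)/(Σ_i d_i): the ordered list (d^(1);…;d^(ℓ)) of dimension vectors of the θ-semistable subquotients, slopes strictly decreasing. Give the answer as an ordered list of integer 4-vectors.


Via rank(M_{q-1}∘⋯∘M_p): M ≅ I[1,2]^2, I[1,3], I[2,2], I[4,4]^4.
μ_θ-semistable layers: μ^(1)=49; μ^(2)=25; μ^(3)=-11; μ^(4)=-35

((0, 0, 1, 0); (0, 4, 0, 0); (0, 0, 0, 4); (3, 0, 0, 0))


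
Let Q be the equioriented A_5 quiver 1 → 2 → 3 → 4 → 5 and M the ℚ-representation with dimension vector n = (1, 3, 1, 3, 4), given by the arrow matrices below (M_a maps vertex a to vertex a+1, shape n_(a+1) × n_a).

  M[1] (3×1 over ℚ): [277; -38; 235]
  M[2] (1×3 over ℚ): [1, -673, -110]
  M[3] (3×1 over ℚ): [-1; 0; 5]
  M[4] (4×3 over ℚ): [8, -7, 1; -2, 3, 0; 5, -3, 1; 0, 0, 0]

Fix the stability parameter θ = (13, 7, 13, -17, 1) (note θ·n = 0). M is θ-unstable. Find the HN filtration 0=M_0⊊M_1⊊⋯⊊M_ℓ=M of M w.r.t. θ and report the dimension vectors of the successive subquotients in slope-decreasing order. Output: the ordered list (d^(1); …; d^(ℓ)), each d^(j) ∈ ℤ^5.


Via rank(M_{q-1}∘⋯∘M_p): M ≅ I[1,5], I[2,2]^2, I[4,5]^2, I[5,5].
μ_θ-semistable layers: μ^(1)=7; μ^(2)=17/5; μ^(3)=1; μ^(4)=-17

((0, 2, 0, 0, 0); (1, 1, 1, 1, 1); (0, 0, 0, 0, 3); (0, 0, 0, 2, 0))


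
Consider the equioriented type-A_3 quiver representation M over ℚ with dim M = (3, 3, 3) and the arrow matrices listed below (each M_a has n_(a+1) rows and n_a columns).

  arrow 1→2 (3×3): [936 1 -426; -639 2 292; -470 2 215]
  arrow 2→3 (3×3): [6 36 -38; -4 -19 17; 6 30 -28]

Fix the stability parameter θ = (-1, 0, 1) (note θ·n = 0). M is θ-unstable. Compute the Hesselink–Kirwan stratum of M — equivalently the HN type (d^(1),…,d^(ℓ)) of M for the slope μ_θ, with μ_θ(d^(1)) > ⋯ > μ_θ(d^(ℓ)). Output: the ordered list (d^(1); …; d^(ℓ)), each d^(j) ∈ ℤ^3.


Interval decomposition of M: I[1,2], I[1,3]^2, I[3,3].
HN type (ℓ=3): μ^(1)=1; μ^(2)=0; μ^(3)=-1

((0, 0, 3); (0, 3, 0); (3, 0, 0))


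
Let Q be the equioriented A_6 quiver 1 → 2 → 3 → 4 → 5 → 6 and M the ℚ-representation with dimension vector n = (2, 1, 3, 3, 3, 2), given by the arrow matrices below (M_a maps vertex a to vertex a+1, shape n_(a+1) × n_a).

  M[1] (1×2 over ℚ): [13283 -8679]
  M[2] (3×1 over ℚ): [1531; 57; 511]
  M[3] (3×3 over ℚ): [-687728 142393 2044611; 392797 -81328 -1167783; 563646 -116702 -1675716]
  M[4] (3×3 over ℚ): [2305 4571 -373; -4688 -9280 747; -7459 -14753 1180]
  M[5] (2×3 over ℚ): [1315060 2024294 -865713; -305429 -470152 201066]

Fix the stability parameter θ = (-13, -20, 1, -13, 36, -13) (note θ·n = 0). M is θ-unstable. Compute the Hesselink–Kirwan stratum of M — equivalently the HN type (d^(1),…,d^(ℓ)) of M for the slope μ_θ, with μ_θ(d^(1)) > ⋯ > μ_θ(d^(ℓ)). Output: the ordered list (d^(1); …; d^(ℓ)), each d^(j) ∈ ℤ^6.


Via rank(M_{q-1}∘⋯∘M_p): M ≅ I[1,1], I[1,4], I[3,3], I[3,6], I[4,6], I[5,5].
μ_θ-semistable layers: μ^(1)=36; μ^(2)=23/2; μ^(3)=1; μ^(4)=-6; μ^(5)=-13; μ^(6)=-33/2

((0, 0, 0, 0, 1, 0); (0, 0, 0, 0, 2, 2); (0, 0, 1, 0, 0, 0); (0, 0, 2, 2, 0, 0); (1, 0, 0, 1, 0, 0); (1, 1, 0, 0, 0, 0))


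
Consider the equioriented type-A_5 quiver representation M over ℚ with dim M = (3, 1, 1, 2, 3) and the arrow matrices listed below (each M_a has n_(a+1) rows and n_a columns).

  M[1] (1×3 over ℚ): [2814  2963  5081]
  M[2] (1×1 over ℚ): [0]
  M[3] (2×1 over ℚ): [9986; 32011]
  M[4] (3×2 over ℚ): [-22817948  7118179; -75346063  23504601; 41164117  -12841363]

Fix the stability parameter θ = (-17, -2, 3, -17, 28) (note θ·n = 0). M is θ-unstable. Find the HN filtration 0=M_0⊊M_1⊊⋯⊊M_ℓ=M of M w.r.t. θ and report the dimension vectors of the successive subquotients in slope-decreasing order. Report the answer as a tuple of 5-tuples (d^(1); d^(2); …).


Interval decomposition of M: I[1,1]^2, I[1,2], I[3,5], I[4,5], I[5,5].
HN type (ℓ=4): μ^(1)=28; μ^(2)=-2; μ^(3)=-7; μ^(4)=-17

((0, 0, 0, 0, 3); (0, 1, 0, 0, 0); (0, 0, 1, 1, 0); (3, 0, 0, 1, 0))


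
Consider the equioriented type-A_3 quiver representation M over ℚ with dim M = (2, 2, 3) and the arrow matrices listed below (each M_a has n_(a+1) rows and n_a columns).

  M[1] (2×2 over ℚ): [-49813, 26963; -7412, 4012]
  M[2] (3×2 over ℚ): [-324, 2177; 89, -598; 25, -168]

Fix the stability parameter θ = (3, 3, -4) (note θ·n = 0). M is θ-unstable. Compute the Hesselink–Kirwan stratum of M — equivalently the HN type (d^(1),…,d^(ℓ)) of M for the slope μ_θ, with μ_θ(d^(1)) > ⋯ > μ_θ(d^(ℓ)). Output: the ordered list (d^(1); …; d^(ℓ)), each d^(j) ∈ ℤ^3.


Via rank(M_{q-1}∘⋯∘M_p): M ≅ I[1,1], I[1,3], I[2,3], I[3,3].
μ_θ-semistable layers: μ^(1)=3; μ^(2)=2/3; μ^(3)=-1/2; μ^(4)=-4

((1, 0, 0); (1, 1, 1); (0, 1, 1); (0, 0, 1))


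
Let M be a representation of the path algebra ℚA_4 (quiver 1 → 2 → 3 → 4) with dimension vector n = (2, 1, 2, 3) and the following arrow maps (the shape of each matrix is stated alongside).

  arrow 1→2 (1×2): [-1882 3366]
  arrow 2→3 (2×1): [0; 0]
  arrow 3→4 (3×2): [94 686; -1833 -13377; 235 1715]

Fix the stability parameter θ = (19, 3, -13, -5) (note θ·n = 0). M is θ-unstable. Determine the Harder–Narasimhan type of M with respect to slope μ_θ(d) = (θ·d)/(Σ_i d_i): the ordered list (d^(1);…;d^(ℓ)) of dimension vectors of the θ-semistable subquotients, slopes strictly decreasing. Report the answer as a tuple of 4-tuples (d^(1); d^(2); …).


Via rank(M_{q-1}∘⋯∘M_p): M ≅ I[1,1], I[1,2], I[3,3], I[3,4], I[4,4]^2.
μ_θ-semistable layers: μ^(1)=19; μ^(2)=11; μ^(3)=-5; μ^(4)=-13

((1, 0, 0, 0); (1, 1, 0, 0); (0, 0, 0, 3); (0, 0, 2, 0))


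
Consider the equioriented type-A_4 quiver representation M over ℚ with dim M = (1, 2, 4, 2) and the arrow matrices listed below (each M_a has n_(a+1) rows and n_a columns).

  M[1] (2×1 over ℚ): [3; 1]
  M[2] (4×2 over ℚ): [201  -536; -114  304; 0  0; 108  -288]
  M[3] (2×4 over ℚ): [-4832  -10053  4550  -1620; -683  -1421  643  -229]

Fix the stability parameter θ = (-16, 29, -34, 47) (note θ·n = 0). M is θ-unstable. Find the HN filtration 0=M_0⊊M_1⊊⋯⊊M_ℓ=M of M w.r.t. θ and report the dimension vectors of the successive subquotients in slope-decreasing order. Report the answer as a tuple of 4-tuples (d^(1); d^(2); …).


Barcode: M ≅ I[1,4], I[2,2], I[3,3]^2, I[3,4]. HN layers by μ_θ (5 steps, strictly decreasing):
  μ^(1)=47; μ^(2)=29; μ^(3)=-5/2; μ^(4)=-16; μ^(5)=-34

((0, 0, 0, 2); (0, 1, 0, 0); (0, 1, 1, 0); (1, 0, 0, 0); (0, 0, 3, 0))


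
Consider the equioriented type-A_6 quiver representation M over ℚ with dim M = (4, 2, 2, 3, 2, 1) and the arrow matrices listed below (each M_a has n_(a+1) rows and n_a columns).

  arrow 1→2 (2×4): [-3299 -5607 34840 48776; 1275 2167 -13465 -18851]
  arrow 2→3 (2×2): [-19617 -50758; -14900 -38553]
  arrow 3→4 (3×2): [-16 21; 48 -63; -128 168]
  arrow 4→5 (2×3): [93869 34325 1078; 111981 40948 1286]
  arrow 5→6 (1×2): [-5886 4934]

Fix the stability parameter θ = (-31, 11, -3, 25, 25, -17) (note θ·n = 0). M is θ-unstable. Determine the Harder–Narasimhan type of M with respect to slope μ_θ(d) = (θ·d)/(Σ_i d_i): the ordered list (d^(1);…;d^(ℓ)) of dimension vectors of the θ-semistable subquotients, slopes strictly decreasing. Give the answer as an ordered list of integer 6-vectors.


Barcode: M ≅ I[1,1]^2, I[1,3], I[1,6], I[4,4], I[4,5]. HN layers by μ_θ (4 steps, strictly decreasing):
  μ^(1)=25; μ^(2)=11; μ^(3)=4; μ^(4)=-31

((0, 0, 0, 2, 1, 0); (0, 0, 0, 1, 1, 1); (0, 2, 2, 0, 0, 0); (4, 0, 0, 0, 0, 0))


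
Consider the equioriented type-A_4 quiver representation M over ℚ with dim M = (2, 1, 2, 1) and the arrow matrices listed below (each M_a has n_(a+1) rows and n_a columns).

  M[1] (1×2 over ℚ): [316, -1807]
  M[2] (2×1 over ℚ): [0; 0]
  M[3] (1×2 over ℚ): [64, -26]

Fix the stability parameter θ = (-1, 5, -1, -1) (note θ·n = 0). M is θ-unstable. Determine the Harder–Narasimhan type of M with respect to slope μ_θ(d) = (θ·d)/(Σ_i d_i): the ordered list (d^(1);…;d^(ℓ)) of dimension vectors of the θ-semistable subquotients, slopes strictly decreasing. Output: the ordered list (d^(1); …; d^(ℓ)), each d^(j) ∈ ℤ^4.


Barcode: M ≅ I[1,1], I[1,2], I[3,3], I[3,4]. HN layers by μ_θ (2 steps, strictly decreasing):
  μ^(1)=5; μ^(2)=-1

((0, 1, 0, 0); (2, 0, 2, 1))


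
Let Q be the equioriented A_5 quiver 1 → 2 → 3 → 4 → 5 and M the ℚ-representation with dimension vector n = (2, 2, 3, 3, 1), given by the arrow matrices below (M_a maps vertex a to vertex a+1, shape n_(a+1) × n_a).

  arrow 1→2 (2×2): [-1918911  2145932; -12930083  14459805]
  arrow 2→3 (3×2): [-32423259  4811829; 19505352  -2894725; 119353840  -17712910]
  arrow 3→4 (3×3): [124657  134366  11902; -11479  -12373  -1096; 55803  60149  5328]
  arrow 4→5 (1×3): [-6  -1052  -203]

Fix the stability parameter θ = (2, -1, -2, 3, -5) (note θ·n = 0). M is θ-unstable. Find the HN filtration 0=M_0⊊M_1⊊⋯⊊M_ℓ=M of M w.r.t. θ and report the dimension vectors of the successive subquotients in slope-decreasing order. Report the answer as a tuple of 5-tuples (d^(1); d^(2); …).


Barcode: M ≅ I[1,4], I[1,5], I[3,3], I[4,4]. HN layers by μ_θ (4 steps, strictly decreasing):
  μ^(1)=3; μ^(2)=-1/3; μ^(3)=-3/5; μ^(4)=-2

((0, 0, 0, 2, 0); (1, 1, 1, 0, 0); (1, 1, 1, 1, 1); (0, 0, 1, 0, 0))


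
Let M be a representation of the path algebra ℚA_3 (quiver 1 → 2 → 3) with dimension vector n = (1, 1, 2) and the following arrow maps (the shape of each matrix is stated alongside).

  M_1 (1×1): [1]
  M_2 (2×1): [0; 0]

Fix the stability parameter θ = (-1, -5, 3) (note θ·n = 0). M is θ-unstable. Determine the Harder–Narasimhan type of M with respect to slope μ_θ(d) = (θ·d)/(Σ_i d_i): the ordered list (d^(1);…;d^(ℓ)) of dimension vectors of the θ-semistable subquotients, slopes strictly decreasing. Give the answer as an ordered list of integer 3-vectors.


Interval decomposition of M: I[1,2], I[3,3]^2.
HN type (ℓ=2): μ^(1)=3; μ^(2)=-3

((0, 0, 2); (1, 1, 0))


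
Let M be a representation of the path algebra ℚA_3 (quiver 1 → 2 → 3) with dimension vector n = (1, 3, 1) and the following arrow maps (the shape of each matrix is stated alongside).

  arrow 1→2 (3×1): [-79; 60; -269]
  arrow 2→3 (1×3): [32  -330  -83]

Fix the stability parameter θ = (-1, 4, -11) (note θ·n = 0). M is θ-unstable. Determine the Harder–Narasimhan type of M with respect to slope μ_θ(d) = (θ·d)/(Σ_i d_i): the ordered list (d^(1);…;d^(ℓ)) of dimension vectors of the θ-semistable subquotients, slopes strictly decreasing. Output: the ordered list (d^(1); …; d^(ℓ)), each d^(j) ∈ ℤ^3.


Via rank(M_{q-1}∘⋯∘M_p): M ≅ I[1,3], I[2,2]^2.
μ_θ-semistable layers: μ^(1)=4; μ^(2)=-8/3

((0, 2, 0); (1, 1, 1))


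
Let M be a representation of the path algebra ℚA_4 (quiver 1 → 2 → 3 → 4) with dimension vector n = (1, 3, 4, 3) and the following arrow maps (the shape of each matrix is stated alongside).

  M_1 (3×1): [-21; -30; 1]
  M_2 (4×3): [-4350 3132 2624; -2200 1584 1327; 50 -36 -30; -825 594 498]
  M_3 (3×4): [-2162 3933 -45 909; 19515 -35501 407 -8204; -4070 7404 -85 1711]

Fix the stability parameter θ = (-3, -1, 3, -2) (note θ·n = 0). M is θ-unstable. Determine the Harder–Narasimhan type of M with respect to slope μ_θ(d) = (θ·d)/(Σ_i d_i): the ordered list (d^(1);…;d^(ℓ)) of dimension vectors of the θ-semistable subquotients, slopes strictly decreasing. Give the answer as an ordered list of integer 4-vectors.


Interval decomposition of M: I[1,4], I[2,2], I[2,4], I[3,3], I[3,4].
HN type (ℓ=4): μ^(1)=3; μ^(2)=1/2; μ^(3)=-1; μ^(4)=-3

((0, 0, 1, 0); (0, 0, 3, 3); (0, 3, 0, 0); (1, 0, 0, 0))


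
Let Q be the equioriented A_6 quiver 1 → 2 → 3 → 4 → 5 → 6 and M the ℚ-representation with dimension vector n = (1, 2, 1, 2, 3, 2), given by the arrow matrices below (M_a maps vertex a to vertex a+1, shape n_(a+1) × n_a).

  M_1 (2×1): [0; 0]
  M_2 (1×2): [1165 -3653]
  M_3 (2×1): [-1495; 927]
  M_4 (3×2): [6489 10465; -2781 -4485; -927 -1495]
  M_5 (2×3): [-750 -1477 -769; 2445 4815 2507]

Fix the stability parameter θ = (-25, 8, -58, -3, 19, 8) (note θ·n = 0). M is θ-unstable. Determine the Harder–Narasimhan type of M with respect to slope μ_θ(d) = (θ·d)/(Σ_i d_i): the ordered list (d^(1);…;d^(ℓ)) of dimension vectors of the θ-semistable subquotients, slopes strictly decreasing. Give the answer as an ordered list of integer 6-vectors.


Interval decomposition of M: I[1,1], I[2,2], I[2,4], I[4,6], I[5,5], I[5,6].
HN type (ℓ=5): μ^(1)=19; μ^(2)=27/2; μ^(3)=8; μ^(4)=-3; μ^(5)=-25

((0, 0, 0, 0, 1, 0); (0, 0, 0, 0, 2, 2); (0, 1, 0, 0, 0, 0); (0, 0, 0, 2, 0, 0); (1, 1, 1, 0, 0, 0))


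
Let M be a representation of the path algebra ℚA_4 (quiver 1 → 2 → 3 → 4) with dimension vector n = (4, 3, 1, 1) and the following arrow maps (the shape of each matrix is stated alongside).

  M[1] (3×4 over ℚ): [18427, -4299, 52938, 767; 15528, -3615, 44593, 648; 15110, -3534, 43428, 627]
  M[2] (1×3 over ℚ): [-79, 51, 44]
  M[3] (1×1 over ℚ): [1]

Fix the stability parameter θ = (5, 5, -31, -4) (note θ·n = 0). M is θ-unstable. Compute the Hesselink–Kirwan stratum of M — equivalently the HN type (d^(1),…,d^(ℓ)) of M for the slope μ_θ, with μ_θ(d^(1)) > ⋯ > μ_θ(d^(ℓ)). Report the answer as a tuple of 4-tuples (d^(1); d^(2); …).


Interval decomposition of M: I[1,1], I[1,2]^2, I[1,4].
HN type (ℓ=3): μ^(1)=5; μ^(2)=-4; μ^(3)=-7

((3, 2, 0, 0); (0, 0, 0, 1); (1, 1, 1, 0))


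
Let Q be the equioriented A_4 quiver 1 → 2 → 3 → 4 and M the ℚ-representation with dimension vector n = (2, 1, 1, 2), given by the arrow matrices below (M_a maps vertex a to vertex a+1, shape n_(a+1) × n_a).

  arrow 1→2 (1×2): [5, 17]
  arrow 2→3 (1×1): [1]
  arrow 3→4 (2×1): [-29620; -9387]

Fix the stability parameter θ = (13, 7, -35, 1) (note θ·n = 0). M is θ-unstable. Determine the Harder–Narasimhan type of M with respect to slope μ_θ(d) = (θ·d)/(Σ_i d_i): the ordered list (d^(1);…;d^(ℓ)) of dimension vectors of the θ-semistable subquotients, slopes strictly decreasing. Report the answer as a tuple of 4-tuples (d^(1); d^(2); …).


Barcode: M ≅ I[1,1], I[1,4], I[4,4]. HN layers by μ_θ (3 steps, strictly decreasing):
  μ^(1)=13; μ^(2)=1; μ^(3)=-5

((1, 0, 0, 0); (0, 0, 0, 2); (1, 1, 1, 0))


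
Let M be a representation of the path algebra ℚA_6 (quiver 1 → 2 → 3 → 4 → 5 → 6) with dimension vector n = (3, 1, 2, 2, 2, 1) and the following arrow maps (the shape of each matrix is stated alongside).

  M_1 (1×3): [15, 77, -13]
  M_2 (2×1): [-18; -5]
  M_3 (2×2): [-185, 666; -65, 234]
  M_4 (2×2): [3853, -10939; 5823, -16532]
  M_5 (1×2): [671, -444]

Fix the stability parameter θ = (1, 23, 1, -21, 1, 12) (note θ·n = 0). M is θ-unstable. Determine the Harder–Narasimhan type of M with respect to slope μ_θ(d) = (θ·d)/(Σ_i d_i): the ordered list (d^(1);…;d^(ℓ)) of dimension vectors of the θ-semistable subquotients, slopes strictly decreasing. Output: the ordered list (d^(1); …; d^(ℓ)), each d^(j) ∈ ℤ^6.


Via rank(M_{q-1}∘⋯∘M_p): M ≅ I[1,1]^2, I[1,3], I[3,6], I[4,5].
μ_θ-semistable layers: μ^(1)=12; μ^(2)=1; μ^(3)=-10; μ^(4)=-21

((0, 1, 1, 0, 0, 1); (3, 0, 0, 0, 2, 0); (0, 0, 1, 1, 0, 0); (0, 0, 0, 1, 0, 0))


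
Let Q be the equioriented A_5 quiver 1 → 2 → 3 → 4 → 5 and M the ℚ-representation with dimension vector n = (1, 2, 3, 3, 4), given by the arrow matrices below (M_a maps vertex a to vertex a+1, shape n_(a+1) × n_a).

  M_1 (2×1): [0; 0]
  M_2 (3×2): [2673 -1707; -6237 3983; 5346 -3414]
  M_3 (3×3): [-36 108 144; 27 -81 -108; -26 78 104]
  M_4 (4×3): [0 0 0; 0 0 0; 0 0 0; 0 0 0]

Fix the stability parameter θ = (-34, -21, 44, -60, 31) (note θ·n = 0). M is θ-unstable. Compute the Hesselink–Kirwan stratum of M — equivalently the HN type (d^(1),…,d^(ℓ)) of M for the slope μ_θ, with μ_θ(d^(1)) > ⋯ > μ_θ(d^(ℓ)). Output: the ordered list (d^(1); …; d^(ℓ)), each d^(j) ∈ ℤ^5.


Barcode: M ≅ I[1,1], I[2,2], I[2,3], I[3,3], I[3,4], I[4,4]^2, I[5,5]^4. HN layers by μ_θ (6 steps, strictly decreasing):
  μ^(1)=44; μ^(2)=31; μ^(3)=-8; μ^(4)=-21; μ^(5)=-34; μ^(6)=-60

((0, 0, 2, 0, 0); (0, 0, 0, 0, 4); (0, 0, 1, 1, 0); (0, 2, 0, 0, 0); (1, 0, 0, 0, 0); (0, 0, 0, 2, 0))


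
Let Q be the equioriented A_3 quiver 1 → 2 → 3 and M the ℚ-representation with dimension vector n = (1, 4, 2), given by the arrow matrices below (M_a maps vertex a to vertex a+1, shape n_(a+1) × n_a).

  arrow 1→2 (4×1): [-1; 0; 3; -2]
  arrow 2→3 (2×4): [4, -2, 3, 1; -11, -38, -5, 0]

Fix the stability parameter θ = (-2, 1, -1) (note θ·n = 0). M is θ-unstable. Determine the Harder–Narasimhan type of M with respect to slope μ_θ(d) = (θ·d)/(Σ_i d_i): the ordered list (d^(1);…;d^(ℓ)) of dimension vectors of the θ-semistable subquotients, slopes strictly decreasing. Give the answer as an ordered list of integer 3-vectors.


Barcode: M ≅ I[1,3], I[2,2]^2, I[2,3]. HN layers by μ_θ (3 steps, strictly decreasing):
  μ^(1)=1; μ^(2)=0; μ^(3)=-2

((0, 2, 0); (0, 2, 2); (1, 0, 0))


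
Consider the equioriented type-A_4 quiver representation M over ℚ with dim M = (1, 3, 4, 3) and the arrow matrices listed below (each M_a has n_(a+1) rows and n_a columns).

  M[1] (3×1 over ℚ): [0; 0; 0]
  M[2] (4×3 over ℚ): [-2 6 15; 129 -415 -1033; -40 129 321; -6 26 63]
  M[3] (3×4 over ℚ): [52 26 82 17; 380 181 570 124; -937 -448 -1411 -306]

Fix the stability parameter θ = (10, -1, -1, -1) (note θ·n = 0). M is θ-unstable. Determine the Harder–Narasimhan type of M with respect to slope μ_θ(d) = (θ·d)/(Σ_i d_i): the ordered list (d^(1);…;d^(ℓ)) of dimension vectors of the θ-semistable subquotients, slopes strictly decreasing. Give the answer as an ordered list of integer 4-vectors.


Via rank(M_{q-1}∘⋯∘M_p): M ≅ I[1,1], I[2,4]^3, I[3,3].
μ_θ-semistable layers: μ^(1)=10; μ^(2)=-1

((1, 0, 0, 0); (0, 3, 4, 3))


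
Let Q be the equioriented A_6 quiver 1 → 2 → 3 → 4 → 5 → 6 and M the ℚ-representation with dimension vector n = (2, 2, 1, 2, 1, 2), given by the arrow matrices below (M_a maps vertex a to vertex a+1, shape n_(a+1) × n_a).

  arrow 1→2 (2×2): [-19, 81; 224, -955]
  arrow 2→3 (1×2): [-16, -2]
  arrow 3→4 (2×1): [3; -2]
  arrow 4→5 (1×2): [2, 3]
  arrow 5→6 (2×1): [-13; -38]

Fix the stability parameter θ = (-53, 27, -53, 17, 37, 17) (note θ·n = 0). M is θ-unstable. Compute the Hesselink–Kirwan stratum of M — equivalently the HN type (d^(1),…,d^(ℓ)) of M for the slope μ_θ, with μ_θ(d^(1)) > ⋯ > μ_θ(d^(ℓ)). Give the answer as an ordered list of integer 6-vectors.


Via rank(M_{q-1}∘⋯∘M_p): M ≅ I[1,2], I[1,4], I[4,6], I[6,6].
μ_θ-semistable layers: μ^(1)=27; μ^(2)=17; μ^(3)=-13; μ^(4)=-53

((0, 1, 0, 0, 1, 1); (0, 0, 0, 2, 0, 1); (0, 1, 1, 0, 0, 0); (2, 0, 0, 0, 0, 0))


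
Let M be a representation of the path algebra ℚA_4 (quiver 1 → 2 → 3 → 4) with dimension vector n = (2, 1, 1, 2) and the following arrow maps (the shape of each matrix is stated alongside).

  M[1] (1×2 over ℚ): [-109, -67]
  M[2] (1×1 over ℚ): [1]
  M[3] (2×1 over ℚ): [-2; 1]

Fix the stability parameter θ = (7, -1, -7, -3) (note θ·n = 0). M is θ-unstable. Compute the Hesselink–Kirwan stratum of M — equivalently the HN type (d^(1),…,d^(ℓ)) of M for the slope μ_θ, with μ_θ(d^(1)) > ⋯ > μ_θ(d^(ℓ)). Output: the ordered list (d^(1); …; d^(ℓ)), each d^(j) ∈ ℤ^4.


Interval decomposition of M: I[1,1], I[1,4], I[4,4].
HN type (ℓ=3): μ^(1)=7; μ^(2)=-1; μ^(3)=-3

((1, 0, 0, 0); (1, 1, 1, 1); (0, 0, 0, 1))


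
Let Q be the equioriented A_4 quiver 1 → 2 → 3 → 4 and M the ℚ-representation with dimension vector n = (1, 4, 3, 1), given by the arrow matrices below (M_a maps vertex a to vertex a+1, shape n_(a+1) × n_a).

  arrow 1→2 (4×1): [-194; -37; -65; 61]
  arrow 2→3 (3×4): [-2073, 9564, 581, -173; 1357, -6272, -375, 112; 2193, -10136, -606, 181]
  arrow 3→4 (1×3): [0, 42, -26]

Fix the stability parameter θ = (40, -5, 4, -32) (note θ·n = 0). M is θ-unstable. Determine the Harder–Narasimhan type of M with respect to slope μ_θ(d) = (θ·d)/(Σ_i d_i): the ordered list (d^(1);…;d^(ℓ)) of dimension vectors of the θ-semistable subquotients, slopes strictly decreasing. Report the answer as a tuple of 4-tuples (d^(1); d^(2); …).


Interval decomposition of M: I[1,3], I[2,2], I[2,3], I[2,4].
HN type (ℓ=4): μ^(1)=13; μ^(2)=4; μ^(3)=-5; μ^(4)=-11

((1, 1, 1, 0); (0, 0, 1, 0); (0, 2, 0, 0); (0, 1, 1, 1))


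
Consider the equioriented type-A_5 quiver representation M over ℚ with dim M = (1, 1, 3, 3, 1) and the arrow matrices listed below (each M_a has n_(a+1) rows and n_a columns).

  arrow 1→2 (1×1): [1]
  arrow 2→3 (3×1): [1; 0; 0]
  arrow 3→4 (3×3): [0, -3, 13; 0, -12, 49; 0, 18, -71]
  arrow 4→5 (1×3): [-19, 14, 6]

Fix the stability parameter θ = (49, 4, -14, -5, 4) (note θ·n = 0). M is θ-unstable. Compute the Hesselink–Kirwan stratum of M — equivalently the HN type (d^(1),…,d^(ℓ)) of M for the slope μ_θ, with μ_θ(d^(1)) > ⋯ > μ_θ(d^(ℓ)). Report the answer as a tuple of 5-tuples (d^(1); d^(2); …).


Via rank(M_{q-1}∘⋯∘M_p): M ≅ I[1,3], I[3,4], I[3,5], I[4,4].
μ_θ-semistable layers: μ^(1)=13; μ^(2)=4; μ^(3)=-5; μ^(4)=-14

((1, 1, 1, 0, 0); (0, 0, 0, 0, 1); (0, 0, 0, 3, 0); (0, 0, 2, 0, 0))


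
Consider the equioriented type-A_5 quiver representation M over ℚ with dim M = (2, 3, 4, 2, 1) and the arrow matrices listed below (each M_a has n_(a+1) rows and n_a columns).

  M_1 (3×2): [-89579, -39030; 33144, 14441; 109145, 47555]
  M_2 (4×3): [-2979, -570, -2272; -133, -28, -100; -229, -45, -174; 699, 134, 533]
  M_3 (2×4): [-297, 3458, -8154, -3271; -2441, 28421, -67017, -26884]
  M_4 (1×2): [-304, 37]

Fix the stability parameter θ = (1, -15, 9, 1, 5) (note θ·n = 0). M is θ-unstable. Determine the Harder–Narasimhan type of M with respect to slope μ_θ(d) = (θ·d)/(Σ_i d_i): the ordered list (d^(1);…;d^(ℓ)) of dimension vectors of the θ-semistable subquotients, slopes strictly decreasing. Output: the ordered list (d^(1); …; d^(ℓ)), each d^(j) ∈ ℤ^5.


Barcode: M ≅ I[1,3], I[1,5], I[2,4], I[3,3]. HN layers by μ_θ (4 steps, strictly decreasing):
  μ^(1)=9; μ^(2)=5; μ^(3)=-7; μ^(4)=-15

((0, 0, 2, 0, 0); (0, 0, 2, 2, 1); (2, 2, 0, 0, 0); (0, 1, 0, 0, 0))


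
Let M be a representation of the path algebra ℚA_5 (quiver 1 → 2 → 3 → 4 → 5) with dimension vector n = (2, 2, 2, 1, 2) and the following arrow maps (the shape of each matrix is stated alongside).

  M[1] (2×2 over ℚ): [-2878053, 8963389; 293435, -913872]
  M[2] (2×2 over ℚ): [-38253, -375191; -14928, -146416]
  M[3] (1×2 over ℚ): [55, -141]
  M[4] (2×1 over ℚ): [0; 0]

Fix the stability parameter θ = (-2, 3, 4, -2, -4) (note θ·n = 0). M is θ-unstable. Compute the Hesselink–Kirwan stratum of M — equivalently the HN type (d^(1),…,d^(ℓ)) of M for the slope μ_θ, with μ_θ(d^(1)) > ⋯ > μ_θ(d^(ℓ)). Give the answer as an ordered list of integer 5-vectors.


Via rank(M_{q-1}∘⋯∘M_p): M ≅ I[1,2], I[1,4], I[3,3], I[5,5]^2.
μ_θ-semistable layers: μ^(1)=4; μ^(2)=3; μ^(3)=5/3; μ^(4)=-2; μ^(5)=-4

((0, 0, 1, 0, 0); (0, 1, 0, 0, 0); (0, 1, 1, 1, 0); (2, 0, 0, 0, 0); (0, 0, 0, 0, 2))


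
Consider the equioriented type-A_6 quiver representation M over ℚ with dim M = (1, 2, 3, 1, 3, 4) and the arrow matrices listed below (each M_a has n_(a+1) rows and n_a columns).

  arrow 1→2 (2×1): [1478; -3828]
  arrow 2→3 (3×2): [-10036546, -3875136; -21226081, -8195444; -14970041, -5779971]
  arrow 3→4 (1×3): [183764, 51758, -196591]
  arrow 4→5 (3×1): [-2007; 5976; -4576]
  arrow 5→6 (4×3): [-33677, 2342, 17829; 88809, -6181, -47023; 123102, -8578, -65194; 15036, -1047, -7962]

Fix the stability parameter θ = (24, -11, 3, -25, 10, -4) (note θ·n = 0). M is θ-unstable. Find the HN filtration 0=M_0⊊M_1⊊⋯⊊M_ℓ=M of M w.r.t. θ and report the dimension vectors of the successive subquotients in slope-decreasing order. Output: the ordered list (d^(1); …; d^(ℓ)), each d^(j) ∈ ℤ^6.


Interval decomposition of M: I[1,6], I[2,3], I[3,3], I[5,5], I[5,6], I[6,6]^2.
HN type (ℓ=5): μ^(1)=10; μ^(2)=3; μ^(3)=-9/4; μ^(4)=-4; μ^(5)=-11

((0, 0, 0, 0, 1, 0); (0, 0, 2, 0, 2, 2); (1, 1, 1, 1, 0, 0); (0, 0, 0, 0, 0, 2); (0, 1, 0, 0, 0, 0))


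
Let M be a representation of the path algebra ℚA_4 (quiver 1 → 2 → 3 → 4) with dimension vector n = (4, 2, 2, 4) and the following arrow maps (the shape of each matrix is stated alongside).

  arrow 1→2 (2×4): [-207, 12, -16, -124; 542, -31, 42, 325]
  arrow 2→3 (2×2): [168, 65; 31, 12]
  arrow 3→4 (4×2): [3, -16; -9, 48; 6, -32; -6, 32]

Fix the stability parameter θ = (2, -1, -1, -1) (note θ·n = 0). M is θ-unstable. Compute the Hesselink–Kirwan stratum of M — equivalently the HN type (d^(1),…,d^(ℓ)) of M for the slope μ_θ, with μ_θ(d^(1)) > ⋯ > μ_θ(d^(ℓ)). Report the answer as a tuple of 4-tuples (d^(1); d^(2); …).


Interval decomposition of M: I[1,1]^2, I[1,3], I[1,4], I[4,4]^3.
HN type (ℓ=4): μ^(1)=2; μ^(2)=0; μ^(3)=-1/4; μ^(4)=-1

((2, 0, 0, 0); (1, 1, 1, 0); (1, 1, 1, 1); (0, 0, 0, 3))


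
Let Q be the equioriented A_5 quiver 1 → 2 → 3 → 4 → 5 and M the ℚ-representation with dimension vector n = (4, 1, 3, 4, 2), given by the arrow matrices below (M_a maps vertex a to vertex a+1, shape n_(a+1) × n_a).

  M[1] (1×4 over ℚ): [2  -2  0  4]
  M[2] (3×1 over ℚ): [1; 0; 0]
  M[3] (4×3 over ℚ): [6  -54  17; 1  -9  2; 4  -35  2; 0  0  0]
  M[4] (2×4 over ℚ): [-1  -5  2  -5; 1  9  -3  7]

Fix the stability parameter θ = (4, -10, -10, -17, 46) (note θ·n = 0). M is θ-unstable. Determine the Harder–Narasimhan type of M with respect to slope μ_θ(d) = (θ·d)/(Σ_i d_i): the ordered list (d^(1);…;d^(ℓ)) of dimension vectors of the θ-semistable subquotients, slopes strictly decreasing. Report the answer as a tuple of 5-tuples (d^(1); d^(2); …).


Interval decomposition of M: I[1,1]^3, I[1,5], I[3,4], I[3,5], I[4,4].
HN type (ℓ=5): μ^(1)=46; μ^(2)=4; μ^(3)=-33/4; μ^(4)=-27/2; μ^(5)=-17

((0, 0, 0, 0, 2); (3, 0, 0, 0, 0); (1, 1, 1, 1, 0); (0, 0, 2, 2, 0); (0, 0, 0, 1, 0))


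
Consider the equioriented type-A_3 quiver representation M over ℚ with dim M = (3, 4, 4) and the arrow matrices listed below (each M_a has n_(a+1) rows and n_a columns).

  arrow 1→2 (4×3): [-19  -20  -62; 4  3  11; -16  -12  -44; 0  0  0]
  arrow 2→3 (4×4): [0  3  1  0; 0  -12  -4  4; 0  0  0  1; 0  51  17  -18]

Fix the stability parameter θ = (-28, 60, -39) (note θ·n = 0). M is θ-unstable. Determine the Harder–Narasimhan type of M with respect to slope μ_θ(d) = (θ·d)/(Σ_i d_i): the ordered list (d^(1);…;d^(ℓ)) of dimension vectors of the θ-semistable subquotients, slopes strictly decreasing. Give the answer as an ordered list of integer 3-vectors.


Via rank(M_{q-1}∘⋯∘M_p): M ≅ I[1,1], I[1,2], I[1,3], I[2,2], I[2,3], I[3,3]^2.
μ_θ-semistable layers: μ^(1)=60; μ^(2)=21/2; μ^(3)=-28; μ^(4)=-39

((0, 2, 0); (0, 2, 2); (3, 0, 0); (0, 0, 2))


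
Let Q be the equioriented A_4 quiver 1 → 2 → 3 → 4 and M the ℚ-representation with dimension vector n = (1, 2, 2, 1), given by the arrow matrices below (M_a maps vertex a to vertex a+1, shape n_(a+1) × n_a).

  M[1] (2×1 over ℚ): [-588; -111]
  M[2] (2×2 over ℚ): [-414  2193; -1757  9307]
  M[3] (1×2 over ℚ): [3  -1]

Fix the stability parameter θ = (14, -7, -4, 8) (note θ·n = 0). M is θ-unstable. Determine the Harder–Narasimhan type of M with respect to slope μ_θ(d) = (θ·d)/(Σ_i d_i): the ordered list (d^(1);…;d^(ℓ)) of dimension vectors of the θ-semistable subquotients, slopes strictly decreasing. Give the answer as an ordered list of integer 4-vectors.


Barcode: M ≅ I[1,4], I[2,3]. HN layers by μ_θ (4 steps, strictly decreasing):
  μ^(1)=8; μ^(2)=1; μ^(3)=-4; μ^(4)=-7

((0, 0, 0, 1); (1, 1, 1, 0); (0, 0, 1, 0); (0, 1, 0, 0))


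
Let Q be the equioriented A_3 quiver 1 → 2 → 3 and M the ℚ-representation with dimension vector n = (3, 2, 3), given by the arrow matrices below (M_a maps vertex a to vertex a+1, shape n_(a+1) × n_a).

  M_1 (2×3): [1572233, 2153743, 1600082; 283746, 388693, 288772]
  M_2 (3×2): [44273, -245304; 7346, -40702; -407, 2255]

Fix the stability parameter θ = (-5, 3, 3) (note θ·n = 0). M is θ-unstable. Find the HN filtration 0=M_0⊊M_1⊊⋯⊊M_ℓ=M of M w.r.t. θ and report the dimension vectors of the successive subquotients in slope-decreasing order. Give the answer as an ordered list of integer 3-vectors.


Barcode: M ≅ I[1,1], I[1,3]^2, I[3,3]. HN layers by μ_θ (2 steps, strictly decreasing):
  μ^(1)=3; μ^(2)=-5

((0, 2, 3); (3, 0, 0))


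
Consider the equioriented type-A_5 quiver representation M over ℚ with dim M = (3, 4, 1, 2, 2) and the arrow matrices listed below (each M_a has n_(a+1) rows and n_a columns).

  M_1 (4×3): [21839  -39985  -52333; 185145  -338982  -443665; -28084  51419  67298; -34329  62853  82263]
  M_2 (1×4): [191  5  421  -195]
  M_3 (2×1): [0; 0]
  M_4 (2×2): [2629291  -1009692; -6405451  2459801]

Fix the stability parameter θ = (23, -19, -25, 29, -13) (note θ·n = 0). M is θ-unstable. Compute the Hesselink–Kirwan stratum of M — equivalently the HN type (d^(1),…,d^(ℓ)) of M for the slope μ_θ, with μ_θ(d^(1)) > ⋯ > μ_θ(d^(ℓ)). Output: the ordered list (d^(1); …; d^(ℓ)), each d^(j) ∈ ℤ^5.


Barcode: M ≅ I[1,1], I[1,2], I[1,3], I[2,2]^2, I[4,5]^2. HN layers by μ_θ (5 steps, strictly decreasing):
  μ^(1)=23; μ^(2)=8; μ^(3)=2; μ^(4)=-7; μ^(5)=-19

((1, 0, 0, 0, 0); (0, 0, 0, 2, 2); (1, 1, 0, 0, 0); (1, 1, 1, 0, 0); (0, 2, 0, 0, 0))
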